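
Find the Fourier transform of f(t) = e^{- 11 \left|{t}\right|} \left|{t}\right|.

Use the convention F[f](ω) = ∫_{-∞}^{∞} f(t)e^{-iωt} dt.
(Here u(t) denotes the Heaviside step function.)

F(ω) = \frac{2 \left(121 - \omega^{2}\right)}{\left(\omega^{2} + 121\right)^{2}}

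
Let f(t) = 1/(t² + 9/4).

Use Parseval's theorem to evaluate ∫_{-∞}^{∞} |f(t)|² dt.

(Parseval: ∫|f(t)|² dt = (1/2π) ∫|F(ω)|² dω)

∫|f(t)|² dt = \frac{4 \pi}{27}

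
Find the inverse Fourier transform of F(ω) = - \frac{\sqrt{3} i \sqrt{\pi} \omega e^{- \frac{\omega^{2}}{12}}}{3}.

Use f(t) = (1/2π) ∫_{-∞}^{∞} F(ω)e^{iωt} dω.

f(t) = 6 t e^{- 3 t^{2}}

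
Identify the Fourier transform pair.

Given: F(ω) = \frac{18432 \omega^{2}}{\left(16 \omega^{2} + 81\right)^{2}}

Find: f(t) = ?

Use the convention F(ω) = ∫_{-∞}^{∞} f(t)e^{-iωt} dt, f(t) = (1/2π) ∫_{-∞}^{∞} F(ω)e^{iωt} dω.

f(t) = 8 \left(1 - \frac{9 \left|{t}\right|}{4}\right) e^{- \frac{9 \left|{t}\right|}{4}}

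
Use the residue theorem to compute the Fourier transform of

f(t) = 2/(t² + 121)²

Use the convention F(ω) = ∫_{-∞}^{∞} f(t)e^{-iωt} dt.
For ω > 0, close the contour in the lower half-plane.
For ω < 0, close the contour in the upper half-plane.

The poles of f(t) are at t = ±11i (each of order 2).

Let g(z) = f(z)e^{-iωz}; for large |z| the factor e^{-iωz} decays in the lower half-plane when ω > 0 and in the upper half-plane when ω < 0.

Case ω > 0 (lower half-plane, clockwise contour ⇒ F(ω) = -2πi·ΣRes):
  Res_{z = - 11 i} g(z) = \frac{i \left(11 \omega + 1\right) e^{- 11 \omega}}{2662} (pole of order 2)
  F(ω) = -2πi·ΣRes = \frac{\pi \left(11 \omega + 1\right) e^{- 11 \omega}}{1331}

Case ω < 0 (upper half-plane, counterclockwise contour ⇒ F(ω) = +2πi·ΣRes):
  Res_{z = 11 i} g(z) = \frac{i \left(11 \omega - 1\right) e^{11 \omega}}{2662} (pole of order 2)
  F(ω) = 2πi·ΣRes = \frac{\pi \left(1 - 11 \omega\right) e^{11 \omega}}{1331}

Both cases combine into a single formula in |ω|:

F(ω) = \frac{\pi \left(11 \left|{\omega}\right| + 1\right) e^{- 11 \left|{\omega}\right|}}{1331}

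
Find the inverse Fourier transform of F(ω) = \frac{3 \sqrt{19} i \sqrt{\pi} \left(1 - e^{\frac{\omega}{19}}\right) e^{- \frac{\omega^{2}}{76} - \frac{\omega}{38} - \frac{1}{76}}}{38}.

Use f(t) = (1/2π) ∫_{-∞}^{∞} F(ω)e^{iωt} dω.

f(t) = 3 e^{- 19 t^{2}} \sin{\left(t \right)}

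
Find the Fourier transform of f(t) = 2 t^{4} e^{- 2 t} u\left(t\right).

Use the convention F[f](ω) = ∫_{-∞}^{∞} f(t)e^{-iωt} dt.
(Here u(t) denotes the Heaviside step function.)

F(ω) = \frac{48}{\left(i \omega + 2\right)^{5}}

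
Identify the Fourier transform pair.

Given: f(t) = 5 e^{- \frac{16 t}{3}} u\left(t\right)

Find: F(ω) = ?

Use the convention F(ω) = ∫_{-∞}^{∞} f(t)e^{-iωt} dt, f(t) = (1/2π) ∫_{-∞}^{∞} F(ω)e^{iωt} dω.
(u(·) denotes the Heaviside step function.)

F(ω) = \frac{15}{3 i \omega + 16}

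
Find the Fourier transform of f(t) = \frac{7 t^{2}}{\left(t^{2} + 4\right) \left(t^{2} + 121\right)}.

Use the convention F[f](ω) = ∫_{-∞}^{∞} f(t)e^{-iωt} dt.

F(ω) = \frac{7 \pi \left(11 - 2 e^{9 \left|{\omega}\right|}\right) e^{- 11 \left|{\omega}\right|}}{117}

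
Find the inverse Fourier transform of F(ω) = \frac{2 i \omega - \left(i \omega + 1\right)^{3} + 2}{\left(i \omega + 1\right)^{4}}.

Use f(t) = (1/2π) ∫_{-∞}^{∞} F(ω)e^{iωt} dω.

f(t) = \left(t^{2} - 1\right) e^{- t} u\left(t\right)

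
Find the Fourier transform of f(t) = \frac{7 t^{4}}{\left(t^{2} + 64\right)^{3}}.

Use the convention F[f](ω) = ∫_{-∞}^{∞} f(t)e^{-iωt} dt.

F(ω) = \frac{7 \pi \left(64 \omega^{2} - 40 \left|{\omega}\right| + 3\right) e^{- 8 \left|{\omega}\right|}}{64}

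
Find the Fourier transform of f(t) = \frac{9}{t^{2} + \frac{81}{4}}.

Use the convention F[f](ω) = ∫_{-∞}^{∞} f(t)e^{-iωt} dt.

F(ω) = 2 \pi e^{- \frac{9 \left|{\omega}\right|}{2}}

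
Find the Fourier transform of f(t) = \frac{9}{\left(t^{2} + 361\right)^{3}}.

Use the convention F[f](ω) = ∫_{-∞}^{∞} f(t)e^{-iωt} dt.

F(ω) = \frac{9 \pi \left(361 \omega^{2} + 57 \left|{\omega}\right| + 3\right) e^{- 19 \left|{\omega}\right|}}{19808792}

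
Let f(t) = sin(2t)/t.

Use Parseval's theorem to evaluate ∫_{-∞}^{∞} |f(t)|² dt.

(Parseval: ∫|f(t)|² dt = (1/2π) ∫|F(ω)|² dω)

∫|f(t)|² dt = 2 \pi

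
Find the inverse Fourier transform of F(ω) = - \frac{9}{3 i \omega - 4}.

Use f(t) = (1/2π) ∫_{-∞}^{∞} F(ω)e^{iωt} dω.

f(t) = 3 e^{\frac{4 t}{3}} u\left(- t\right)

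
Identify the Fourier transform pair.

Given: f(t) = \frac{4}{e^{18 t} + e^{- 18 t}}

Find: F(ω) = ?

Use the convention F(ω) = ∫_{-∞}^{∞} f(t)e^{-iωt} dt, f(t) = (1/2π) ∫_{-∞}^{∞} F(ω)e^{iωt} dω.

F(ω) = \frac{\pi}{9 \cosh{\left(\frac{\pi \omega}{36} \right)}}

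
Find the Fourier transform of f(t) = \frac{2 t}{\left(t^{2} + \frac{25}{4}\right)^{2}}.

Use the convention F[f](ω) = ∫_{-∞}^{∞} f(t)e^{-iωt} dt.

F(ω) = - \frac{2 i \pi \omega e^{- \frac{5 \left|{\omega}\right|}{2}}}{5}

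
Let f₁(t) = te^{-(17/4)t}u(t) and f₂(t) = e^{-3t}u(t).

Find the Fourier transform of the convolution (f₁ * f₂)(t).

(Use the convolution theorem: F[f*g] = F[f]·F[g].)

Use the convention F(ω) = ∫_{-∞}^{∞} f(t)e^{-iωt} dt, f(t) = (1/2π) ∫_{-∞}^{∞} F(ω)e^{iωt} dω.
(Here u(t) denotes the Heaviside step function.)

F[f₁*f₂](ω) = \frac{16}{\left(i \omega + 3\right) \left(4 i \omega + 17\right)^{2}}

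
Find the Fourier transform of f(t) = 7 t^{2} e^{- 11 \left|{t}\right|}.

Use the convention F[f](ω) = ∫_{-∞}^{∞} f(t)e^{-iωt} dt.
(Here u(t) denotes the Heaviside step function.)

F(ω) = \frac{308 \left(121 - 3 \omega^{2}\right)}{\left(\omega^{2} + 121\right)^{3}}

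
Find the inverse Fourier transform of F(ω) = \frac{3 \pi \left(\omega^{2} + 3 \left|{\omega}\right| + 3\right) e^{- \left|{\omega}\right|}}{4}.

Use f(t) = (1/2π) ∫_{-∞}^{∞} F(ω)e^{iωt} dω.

f(t) = \frac{6}{\left(t^{2} + 1\right)^{3}}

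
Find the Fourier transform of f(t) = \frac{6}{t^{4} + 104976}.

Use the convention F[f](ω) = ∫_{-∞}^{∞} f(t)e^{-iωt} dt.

F(ω) = \frac{\pi e^{- 9 \sqrt{2} \left|{\omega}\right|} \sin{\left(9 \sqrt{2} \left|{\omega}\right| + \frac{\pi}{4} \right)}}{972}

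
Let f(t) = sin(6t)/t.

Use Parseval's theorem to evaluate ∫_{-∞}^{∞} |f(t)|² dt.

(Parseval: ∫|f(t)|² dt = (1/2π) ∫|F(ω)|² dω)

∫|f(t)|² dt = 6 \pi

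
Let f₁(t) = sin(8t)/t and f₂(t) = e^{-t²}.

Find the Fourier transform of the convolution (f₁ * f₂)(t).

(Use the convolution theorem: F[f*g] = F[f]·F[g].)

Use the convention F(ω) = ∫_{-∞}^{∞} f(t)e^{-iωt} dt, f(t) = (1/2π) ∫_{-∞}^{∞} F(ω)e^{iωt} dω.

F[f₁*f₂](ω) = \begin{cases} \pi^{\frac{3}{2}} e^{- \frac{\omega^{2}}{4}} & \text{for}\: \omega > -8 \wedge \omega < 8 \\0 & \text{otherwise} \end{cases}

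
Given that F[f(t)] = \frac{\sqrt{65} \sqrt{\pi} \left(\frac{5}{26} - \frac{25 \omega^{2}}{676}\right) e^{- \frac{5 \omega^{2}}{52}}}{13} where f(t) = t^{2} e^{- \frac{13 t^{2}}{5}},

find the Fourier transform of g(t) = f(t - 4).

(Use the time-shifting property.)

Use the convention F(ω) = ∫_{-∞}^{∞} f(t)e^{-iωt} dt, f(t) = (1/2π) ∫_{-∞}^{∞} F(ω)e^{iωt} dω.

F[g](ω) = \frac{5 \sqrt{65} \sqrt{\pi} \left(26 - 5 \omega^{2}\right) e^{- \frac{\omega \left(5 \omega + 208 i\right)}{52}}}{8788}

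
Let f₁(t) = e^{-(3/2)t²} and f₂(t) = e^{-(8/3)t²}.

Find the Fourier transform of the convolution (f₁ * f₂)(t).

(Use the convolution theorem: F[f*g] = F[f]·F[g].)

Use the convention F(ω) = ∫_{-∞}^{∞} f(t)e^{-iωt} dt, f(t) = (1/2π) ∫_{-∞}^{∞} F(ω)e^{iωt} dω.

F[f₁*f₂](ω) = \frac{\pi e^{- \frac{25 \omega^{2}}{96}}}{2}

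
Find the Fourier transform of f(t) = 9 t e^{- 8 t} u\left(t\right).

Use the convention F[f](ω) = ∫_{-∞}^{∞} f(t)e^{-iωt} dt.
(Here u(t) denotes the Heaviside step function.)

F(ω) = \frac{9}{\left(i \omega + 8\right)^{2}}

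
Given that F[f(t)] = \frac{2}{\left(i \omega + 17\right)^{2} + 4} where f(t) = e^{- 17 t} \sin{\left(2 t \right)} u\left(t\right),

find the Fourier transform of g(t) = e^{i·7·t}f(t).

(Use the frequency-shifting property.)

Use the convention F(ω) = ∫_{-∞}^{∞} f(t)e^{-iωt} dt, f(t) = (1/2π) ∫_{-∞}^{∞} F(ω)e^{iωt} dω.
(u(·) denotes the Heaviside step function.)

F[g](ω) = \frac{2}{\left(i \left(\omega - 7\right) + 17\right)^{2} + 4}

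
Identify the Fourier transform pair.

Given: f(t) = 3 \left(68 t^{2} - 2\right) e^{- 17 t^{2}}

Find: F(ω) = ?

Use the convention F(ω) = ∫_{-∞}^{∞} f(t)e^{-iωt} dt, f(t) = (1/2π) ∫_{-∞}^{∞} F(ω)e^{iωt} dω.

F(ω) = - \frac{3 \sqrt{17} \sqrt{\pi} \omega^{2} e^{- \frac{\omega^{2}}{68}}}{289}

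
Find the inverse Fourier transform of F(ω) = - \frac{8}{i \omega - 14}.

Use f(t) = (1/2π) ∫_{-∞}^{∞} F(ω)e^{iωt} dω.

f(t) = 8 e^{14 t} u\left(- t\right)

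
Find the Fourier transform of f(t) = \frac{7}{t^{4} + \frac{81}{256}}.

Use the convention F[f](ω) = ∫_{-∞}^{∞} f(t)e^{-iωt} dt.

F(ω) = \frac{448 \pi e^{- \frac{3 \sqrt{2} \left|{\omega}\right|}{8}} \sin{\left(\frac{3 \sqrt{2} \left|{\omega}\right|}{8} + \frac{\pi}{4} \right)}}{27}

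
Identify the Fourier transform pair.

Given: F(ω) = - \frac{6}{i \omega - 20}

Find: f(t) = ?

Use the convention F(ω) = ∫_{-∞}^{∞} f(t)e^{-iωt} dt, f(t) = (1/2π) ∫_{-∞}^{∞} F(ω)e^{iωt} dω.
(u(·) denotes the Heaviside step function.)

f(t) = 6 e^{20 t} u\left(- t\right)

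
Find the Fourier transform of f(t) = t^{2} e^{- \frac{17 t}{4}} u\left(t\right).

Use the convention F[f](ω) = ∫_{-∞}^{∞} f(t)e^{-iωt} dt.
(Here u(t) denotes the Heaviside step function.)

F(ω) = \frac{128}{\left(4 i \omega + 17\right)^{3}}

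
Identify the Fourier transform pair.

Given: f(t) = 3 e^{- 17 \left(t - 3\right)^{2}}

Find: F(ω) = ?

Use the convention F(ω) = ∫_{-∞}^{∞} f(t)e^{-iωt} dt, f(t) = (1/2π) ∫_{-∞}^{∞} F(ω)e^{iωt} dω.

F(ω) = \frac{3 \sqrt{17} \sqrt{\pi} e^{- \frac{\omega \left(\omega + 204 i\right)}{68}}}{17}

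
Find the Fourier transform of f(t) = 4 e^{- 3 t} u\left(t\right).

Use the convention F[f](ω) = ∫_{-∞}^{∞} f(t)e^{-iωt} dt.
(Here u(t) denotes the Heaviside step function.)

F(ω) = \frac{4}{i \omega + 3}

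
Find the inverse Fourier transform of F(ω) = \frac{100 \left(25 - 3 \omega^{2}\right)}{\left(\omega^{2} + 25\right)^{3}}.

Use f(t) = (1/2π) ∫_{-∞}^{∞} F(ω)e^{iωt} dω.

f(t) = 5 t^{2} e^{- 5 \left|{t}\right|}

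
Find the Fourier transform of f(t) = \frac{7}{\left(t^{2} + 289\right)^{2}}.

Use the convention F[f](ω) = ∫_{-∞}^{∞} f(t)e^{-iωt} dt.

F(ω) = \frac{7 \pi \left(17 \left|{\omega}\right| + 1\right) e^{- 17 \left|{\omega}\right|}}{9826}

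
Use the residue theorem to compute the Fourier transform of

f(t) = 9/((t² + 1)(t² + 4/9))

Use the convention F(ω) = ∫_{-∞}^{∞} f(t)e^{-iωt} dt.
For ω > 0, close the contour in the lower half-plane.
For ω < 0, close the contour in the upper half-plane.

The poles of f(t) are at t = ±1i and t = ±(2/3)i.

Let g(z) = f(z)e^{-iωz}; for large |z| the factor e^{-iωz} decays in the lower half-plane when ω > 0 and in the upper half-plane when ω < 0.

Case ω > 0 (lower half-plane, clockwise contour ⇒ F(ω) = -2πi·ΣRes):
  Res_{z = - i} g(z) = - \frac{81 i e^{- \omega}}{10}
  Res_{z = - \frac{2 i}{3}} g(z) = \frac{243 i e^{- \frac{2 \omega}{3}}}{20}
  F(ω) = -2πi·ΣRes = - \frac{81 \pi e^{- \omega}}{5} + \frac{243 \pi e^{- \frac{2 \omega}{3}}}{10}

Case ω < 0 (upper half-plane, counterclockwise contour ⇒ F(ω) = +2πi·ΣRes):
  Res_{z = i} g(z) = \frac{81 i e^{\omega}}{10}
  Res_{z = \frac{2 i}{3}} g(z) = - \frac{243 i e^{\frac{2 \omega}{3}}}{20}
  F(ω) = 2πi·ΣRes = \frac{81 \pi \left(3 e^{\frac{2 \omega}{3}} - 2 e^{\omega}\right)}{10}

Both cases combine into a single formula in |ω|:

F(ω) = - \frac{81 \pi e^{- \left|{\omega}\right|}}{5} + \frac{243 \pi e^{- \frac{2 \left|{\omega}\right|}{3}}}{10}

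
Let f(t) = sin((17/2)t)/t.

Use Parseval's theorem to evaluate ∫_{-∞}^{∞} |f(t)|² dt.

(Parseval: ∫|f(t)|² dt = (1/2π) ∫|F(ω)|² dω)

∫|f(t)|² dt = \frac{17 \pi}{2}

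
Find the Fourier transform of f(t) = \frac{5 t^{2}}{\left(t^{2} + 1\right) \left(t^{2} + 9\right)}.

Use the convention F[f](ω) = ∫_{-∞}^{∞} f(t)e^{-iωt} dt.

F(ω) = \frac{5 \pi \left(3 - e^{2 \left|{\omega}\right|}\right) e^{- 3 \left|{\omega}\right|}}{8}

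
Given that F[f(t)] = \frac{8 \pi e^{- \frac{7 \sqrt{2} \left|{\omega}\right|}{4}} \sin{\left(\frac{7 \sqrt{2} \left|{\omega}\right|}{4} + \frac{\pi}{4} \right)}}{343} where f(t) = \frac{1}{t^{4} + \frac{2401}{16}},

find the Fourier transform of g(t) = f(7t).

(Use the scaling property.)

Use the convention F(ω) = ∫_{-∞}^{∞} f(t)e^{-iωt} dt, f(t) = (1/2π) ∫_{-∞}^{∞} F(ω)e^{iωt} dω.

F[g](ω) = \frac{8 \pi e^{- \frac{\sqrt{2} \left|{\omega}\right|}{4}} \sin{\left(\frac{\sqrt{2} \left|{\omega}\right|}{4} + \frac{\pi}{4} \right)}}{2401}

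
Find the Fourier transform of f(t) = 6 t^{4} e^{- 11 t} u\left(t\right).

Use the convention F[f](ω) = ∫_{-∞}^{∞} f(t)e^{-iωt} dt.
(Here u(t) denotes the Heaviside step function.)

F(ω) = \frac{144}{\left(i \omega + 11\right)^{5}}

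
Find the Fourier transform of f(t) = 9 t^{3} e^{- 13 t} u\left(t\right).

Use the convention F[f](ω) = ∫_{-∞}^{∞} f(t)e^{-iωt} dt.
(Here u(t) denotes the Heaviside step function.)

F(ω) = \frac{54}{\left(i \omega + 13\right)^{4}}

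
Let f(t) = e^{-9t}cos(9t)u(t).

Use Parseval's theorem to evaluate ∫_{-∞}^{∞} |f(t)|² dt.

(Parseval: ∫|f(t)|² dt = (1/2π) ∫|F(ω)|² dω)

∫|f(t)|² dt = \frac{1}{24}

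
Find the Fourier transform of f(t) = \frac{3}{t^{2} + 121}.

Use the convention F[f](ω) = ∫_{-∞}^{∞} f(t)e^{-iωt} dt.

F(ω) = \frac{3 \pi e^{- 11 \left|{\omega}\right|}}{11}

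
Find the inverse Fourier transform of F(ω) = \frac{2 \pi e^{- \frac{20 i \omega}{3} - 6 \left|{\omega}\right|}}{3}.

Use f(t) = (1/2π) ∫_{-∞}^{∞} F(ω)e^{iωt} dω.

f(t) = \frac{4}{\left(t - \frac{20}{3}\right)^{2} + 36}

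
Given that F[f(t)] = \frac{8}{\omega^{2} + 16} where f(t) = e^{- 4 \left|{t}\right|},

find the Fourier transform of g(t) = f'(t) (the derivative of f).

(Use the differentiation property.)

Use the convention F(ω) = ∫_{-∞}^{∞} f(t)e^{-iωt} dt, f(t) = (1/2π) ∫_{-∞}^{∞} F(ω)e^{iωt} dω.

F[g](ω) = \frac{8 i \omega}{\omega^{2} + 16}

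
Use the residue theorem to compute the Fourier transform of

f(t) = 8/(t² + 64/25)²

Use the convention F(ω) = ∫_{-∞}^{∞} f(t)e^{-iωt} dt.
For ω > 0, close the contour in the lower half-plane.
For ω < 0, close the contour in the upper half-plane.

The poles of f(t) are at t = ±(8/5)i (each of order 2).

Let g(z) = f(z)e^{-iωz}; for large |z| the factor e^{-iωz} decays in the lower half-plane when ω > 0 and in the upper half-plane when ω < 0.

Case ω > 0 (lower half-plane, clockwise contour ⇒ F(ω) = -2πi·ΣRes):
  Res_{z = - \frac{8 i}{5}} g(z) = \frac{25 i \left(8 \omega + 5\right) e^{- \frac{8 \omega}{5}}}{256} (pole of order 2)
  F(ω) = -2πi·ΣRes = \frac{25 \pi \left(8 \omega + 5\right) e^{- \frac{8 \omega}{5}}}{128}

Case ω < 0 (upper half-plane, counterclockwise contour ⇒ F(ω) = +2πi·ΣRes):
  Res_{z = \frac{8 i}{5}} g(z) = \frac{25 i \left(8 \omega - 5\right) e^{\frac{8 \omega}{5}}}{256} (pole of order 2)
  F(ω) = 2πi·ΣRes = \frac{25 \pi \left(5 - 8 \omega\right) e^{\frac{8 \omega}{5}}}{128}

Both cases combine into a single formula in |ω|:

F(ω) = \frac{25 \pi \left(8 \left|{\omega}\right| + 5\right) e^{- \frac{8 \left|{\omega}\right|}{5}}}{128}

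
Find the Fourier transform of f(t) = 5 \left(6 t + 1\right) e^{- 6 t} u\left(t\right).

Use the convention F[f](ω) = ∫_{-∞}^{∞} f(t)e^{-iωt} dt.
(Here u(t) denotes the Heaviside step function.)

F(ω) = \frac{5 \left(- i \omega - 12\right)}{\omega^{2} - 12 i \omega - 36}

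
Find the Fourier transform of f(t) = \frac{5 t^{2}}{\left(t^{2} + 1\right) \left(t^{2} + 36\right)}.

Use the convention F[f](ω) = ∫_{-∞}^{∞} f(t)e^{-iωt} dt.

F(ω) = \frac{\pi \left(6 - e^{5 \left|{\omega}\right|}\right) e^{- 6 \left|{\omega}\right|}}{7}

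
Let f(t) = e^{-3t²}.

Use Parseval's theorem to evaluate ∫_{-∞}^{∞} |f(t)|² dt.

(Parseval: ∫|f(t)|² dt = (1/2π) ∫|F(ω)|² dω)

∫|f(t)|² dt = \frac{\sqrt{6} \sqrt{\pi}}{6}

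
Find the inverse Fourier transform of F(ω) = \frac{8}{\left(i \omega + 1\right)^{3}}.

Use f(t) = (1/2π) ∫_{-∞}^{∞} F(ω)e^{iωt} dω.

f(t) = 4 t^{2} e^{- t} u\left(t\right)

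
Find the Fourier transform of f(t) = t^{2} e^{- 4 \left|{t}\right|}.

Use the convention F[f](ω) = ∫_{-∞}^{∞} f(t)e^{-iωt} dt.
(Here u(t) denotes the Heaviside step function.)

F(ω) = \frac{16 \left(16 - 3 \omega^{2}\right)}{\left(\omega^{2} + 16\right)^{3}}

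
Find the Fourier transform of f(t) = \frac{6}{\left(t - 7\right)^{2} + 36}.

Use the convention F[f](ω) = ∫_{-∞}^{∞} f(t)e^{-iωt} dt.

F(ω) = \pi e^{- 7 i \omega - 6 \left|{\omega}\right|}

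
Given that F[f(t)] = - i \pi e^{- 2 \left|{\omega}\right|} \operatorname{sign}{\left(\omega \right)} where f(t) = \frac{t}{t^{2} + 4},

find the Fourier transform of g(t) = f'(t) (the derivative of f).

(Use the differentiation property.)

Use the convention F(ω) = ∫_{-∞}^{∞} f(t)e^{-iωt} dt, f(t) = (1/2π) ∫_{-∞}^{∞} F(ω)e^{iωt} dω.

F[g](ω) = \pi \omega e^{- 2 \left|{\omega}\right|} \operatorname{sign}{\left(\omega \right)}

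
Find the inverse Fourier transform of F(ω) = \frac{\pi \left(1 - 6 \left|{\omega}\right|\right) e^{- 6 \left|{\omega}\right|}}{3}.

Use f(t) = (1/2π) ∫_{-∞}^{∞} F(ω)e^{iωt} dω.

f(t) = \frac{4 t^{2}}{\left(t^{2} + 36\right)^{2}}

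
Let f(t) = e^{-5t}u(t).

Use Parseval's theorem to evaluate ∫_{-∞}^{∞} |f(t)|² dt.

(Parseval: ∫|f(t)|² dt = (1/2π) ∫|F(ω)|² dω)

∫|f(t)|² dt = \frac{1}{10}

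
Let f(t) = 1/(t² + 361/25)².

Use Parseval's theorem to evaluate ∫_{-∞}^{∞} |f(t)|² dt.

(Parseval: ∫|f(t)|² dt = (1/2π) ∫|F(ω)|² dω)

∫|f(t)|² dt = \frac{390625 \pi}{14301947824}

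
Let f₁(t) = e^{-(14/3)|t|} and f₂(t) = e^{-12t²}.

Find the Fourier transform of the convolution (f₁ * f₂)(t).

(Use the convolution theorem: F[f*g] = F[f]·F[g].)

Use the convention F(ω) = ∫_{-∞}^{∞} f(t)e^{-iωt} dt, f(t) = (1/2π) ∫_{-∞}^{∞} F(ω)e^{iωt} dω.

F[f₁*f₂](ω) = \frac{14 \sqrt{3} \sqrt{\pi} e^{- \frac{\omega^{2}}{48}}}{9 \omega^{2} + 196}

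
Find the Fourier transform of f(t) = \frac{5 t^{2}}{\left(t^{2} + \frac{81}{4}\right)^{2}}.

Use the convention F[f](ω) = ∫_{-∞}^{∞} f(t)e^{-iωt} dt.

F(ω) = \frac{5 \pi \left(2 - 9 \left|{\omega}\right|\right) e^{- \frac{9 \left|{\omega}\right|}{2}}}{18}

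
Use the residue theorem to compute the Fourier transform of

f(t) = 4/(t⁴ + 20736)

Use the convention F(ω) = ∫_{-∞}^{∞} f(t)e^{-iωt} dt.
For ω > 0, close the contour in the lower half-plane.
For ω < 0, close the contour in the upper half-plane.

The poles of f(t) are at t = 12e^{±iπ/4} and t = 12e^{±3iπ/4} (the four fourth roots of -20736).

Let g(z) = f(z)e^{-iωz}; for large |z| the factor e^{-iωz} decays in the lower half-plane when ω > 0 and in the upper half-plane when ω < 0.

Case ω > 0 (lower half-plane, clockwise contour ⇒ F(ω) = -2πi·ΣRes):
  Res_{z = - 6 \sqrt{2} - 6 \sqrt{2} i} g(z) = \frac{\sqrt{2} i \left(1 - i\right) e^{6 \sqrt{2} \omega \left(-1 + i\right)}}{3456}
  Res_{z = 6 \sqrt{2} - 6 \sqrt{2} i} g(z) = \frac{\sqrt{2} i \left(1 + i\right) e^{- 6 \sqrt{2} \omega \left(1 + i\right)}}{3456}
  F(ω) = -2πi·ΣRes = \frac{\sqrt{2} \pi \left(1 - i\right) \left(e^{12 \sqrt{2} i \omega} + i\right) e^{- 6 \sqrt{2} \omega \left(1 + i\right)}}{1728} = \frac{\pi e^{- 6 \sqrt{2} \omega} \sin{\left(6 \sqrt{2} \omega + \frac{\pi}{4} \right)}}{432}

Case ω < 0 (upper half-plane, counterclockwise contour ⇒ F(ω) = +2πi·ΣRes):
  Res_{z = 6 \sqrt{2} + 6 \sqrt{2} i} g(z) = \frac{\sqrt{2} i \left(-1 + i\right) e^{6 \sqrt{2} \omega \left(1 - i\right)}}{3456}
  Res_{z = - 6 \sqrt{2} + 6 \sqrt{2} i} g(z) = \frac{\sqrt{2} \left(1 - i\right) e^{6 \sqrt{2} \omega \left(1 + i\right)}}{3456}
  F(ω) = 2πi·ΣRes = - \frac{\sqrt{2} i \pi \left(i \left(1 - i\right) e^{6 \sqrt{2} \omega \left(1 - i\right)} - \left(1 - i\right) e^{6 \sqrt{2} \omega \left(1 + i\right)}\right)}{1728} = \frac{\pi e^{6 \sqrt{2} \omega} \cos{\left(6 \sqrt{2} \omega + \frac{\pi}{4} \right)}}{432}

Both cases combine into a single formula in |ω|:

F(ω) = \frac{\pi e^{- 6 \sqrt{2} \left|{\omega}\right|} \sin{\left(6 \sqrt{2} \left|{\omega}\right| + \frac{\pi}{4} \right)}}{432}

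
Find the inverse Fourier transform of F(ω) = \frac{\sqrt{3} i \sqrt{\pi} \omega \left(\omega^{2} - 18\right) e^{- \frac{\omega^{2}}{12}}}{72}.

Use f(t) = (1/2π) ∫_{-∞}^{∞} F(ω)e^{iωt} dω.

f(t) = 9 t^{3} e^{- 3 t^{2}}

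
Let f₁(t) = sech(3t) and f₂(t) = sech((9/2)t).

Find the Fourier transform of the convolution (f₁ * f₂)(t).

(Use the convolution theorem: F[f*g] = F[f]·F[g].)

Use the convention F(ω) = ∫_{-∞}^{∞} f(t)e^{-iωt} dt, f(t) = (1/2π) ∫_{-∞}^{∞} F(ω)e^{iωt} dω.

F[f₁*f₂](ω) = \frac{2 \pi^{2}}{27 \cosh{\left(\frac{\pi \omega}{9} \right)} \cosh{\left(\frac{\pi \omega}{6} \right)}}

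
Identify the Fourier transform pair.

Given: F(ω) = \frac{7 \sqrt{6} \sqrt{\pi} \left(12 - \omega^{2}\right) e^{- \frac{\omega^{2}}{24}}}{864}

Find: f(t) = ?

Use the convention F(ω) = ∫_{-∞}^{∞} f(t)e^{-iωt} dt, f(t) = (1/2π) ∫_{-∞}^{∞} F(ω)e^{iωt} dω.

f(t) = 7 t^{2} e^{- 6 t^{2}}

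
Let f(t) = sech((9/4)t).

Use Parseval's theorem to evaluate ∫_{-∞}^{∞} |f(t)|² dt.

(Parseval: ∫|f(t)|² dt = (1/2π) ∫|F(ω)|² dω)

∫|f(t)|² dt = \frac{8}{9}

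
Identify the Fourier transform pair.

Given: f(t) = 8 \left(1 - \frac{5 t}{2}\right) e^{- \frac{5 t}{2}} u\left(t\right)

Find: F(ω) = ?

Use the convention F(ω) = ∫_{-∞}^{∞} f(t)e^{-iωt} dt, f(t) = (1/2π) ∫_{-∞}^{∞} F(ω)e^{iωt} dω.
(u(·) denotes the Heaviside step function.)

F(ω) = \frac{32 i \omega}{- 4 \omega^{2} + 20 i \omega + 25}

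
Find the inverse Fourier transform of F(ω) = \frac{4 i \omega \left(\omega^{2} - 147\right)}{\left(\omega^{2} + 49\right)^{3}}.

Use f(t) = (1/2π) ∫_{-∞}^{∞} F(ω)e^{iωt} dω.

f(t) = t e^{- 7 \left|{t}\right|} \left|{t}\right|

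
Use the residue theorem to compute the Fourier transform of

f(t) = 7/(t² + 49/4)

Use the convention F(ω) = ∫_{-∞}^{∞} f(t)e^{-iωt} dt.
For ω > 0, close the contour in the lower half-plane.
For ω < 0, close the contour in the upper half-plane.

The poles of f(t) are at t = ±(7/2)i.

Let g(z) = f(z)e^{-iωz}; for large |z| the factor e^{-iωz} decays in the lower half-plane when ω > 0 and in the upper half-plane when ω < 0.

Case ω > 0 (lower half-plane, clockwise contour ⇒ F(ω) = -2πi·ΣRes):
  Res_{z = - \frac{7 i}{2}} g(z) = i e^{- \frac{7 \omega}{2}}
  F(ω) = -2πi·ΣRes = 2 \pi e^{- \frac{7 \omega}{2}}

Case ω < 0 (upper half-plane, counterclockwise contour ⇒ F(ω) = +2πi·ΣRes):
  Res_{z = \frac{7 i}{2}} g(z) = - i e^{\frac{7 \omega}{2}}
  F(ω) = 2πi·ΣRes = 2 \pi e^{\frac{7 \omega}{2}}

Both cases combine into a single formula in |ω|:

F(ω) = 2 \pi e^{- \frac{7 \left|{\omega}\right|}{2}}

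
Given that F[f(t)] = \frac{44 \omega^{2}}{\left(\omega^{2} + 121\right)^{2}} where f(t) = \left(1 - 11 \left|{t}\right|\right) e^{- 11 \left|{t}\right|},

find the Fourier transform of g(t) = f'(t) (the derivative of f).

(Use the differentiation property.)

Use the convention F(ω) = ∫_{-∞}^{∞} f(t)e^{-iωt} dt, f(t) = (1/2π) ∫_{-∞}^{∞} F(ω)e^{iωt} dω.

F[g](ω) = \frac{44 i \omega^{3}}{\left(\omega^{2} + 121\right)^{2}}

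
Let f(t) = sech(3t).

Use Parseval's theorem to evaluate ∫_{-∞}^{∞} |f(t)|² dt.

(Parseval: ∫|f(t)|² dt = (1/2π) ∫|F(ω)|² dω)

∫|f(t)|² dt = \frac{2}{3}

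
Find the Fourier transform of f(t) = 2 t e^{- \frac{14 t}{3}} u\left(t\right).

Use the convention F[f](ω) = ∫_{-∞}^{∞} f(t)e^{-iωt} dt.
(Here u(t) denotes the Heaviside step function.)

F(ω) = \frac{18}{\left(3 i \omega + 14\right)^{2}}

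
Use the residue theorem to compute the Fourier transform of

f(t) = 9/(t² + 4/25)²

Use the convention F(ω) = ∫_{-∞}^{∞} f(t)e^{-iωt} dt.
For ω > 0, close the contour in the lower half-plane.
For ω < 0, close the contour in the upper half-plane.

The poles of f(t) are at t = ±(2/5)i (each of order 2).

Let g(z) = f(z)e^{-iωz}; for large |z| the factor e^{-iωz} decays in the lower half-plane when ω > 0 and in the upper half-plane when ω < 0.

Case ω > 0 (lower half-plane, clockwise contour ⇒ F(ω) = -2πi·ΣRes):
  Res_{z = - \frac{2 i}{5}} g(z) = \frac{225 i \left(2 \omega + 5\right) e^{- \frac{2 \omega}{5}}}{32} (pole of order 2)
  F(ω) = -2πi·ΣRes = \frac{225 \pi \left(2 \omega + 5\right) e^{- \frac{2 \omega}{5}}}{16}

Case ω < 0 (upper half-plane, counterclockwise contour ⇒ F(ω) = +2πi·ΣRes):
  Res_{z = \frac{2 i}{5}} g(z) = \frac{225 i \left(2 \omega - 5\right) e^{\frac{2 \omega}{5}}}{32} (pole of order 2)
  F(ω) = 2πi·ΣRes = \frac{225 \pi \left(5 - 2 \omega\right) e^{\frac{2 \omega}{5}}}{16}

Both cases combine into a single formula in |ω|:

F(ω) = \frac{225 \pi \left(2 \left|{\omega}\right| + 5\right) e^{- \frac{2 \left|{\omega}\right|}{5}}}{16}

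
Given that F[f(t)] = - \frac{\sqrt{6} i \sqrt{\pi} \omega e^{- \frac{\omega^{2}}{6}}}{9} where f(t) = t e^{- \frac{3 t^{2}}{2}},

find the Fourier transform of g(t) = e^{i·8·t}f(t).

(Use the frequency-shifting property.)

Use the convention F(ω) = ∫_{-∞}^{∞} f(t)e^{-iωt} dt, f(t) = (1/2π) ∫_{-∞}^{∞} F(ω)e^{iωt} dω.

F[g](ω) = \frac{\sqrt{6} i \sqrt{\pi} \left(8 - \omega\right) e^{- \frac{\left(\omega - 8\right)^{2}}{6}}}{9}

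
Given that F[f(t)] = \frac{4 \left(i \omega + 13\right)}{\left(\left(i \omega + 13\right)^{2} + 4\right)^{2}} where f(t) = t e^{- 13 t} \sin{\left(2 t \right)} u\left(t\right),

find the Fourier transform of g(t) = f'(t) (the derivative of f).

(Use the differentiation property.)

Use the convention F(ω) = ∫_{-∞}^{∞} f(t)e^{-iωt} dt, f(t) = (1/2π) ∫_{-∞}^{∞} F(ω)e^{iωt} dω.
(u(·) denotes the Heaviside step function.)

F[g](ω) = \frac{4 i \omega \left(i \omega + 13\right)}{\left(\left(i \omega + 13\right)^{2} + 4\right)^{2}}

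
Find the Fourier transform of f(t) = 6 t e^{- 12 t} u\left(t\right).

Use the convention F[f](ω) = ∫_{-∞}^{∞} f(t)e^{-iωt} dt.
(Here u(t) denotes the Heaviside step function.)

F(ω) = \frac{6}{\left(i \omega + 12\right)^{2}}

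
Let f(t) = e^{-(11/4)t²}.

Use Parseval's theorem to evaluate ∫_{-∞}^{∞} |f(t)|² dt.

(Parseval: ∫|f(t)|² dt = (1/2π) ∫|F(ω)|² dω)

∫|f(t)|² dt = \frac{\sqrt{22} \sqrt{\pi}}{11}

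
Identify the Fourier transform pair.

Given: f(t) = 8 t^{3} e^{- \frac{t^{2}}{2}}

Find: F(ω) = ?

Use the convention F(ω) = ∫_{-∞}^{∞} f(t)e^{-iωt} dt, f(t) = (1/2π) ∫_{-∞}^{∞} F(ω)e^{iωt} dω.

F(ω) = 8 \sqrt{2} i \sqrt{\pi} \omega \left(\omega^{2} - 3\right) e^{- \frac{\omega^{2}}{2}}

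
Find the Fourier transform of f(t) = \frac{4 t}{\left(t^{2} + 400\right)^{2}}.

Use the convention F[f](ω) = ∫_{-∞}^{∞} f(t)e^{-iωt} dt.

F(ω) = - \frac{i \pi \omega e^{- 20 \left|{\omega}\right|}}{10}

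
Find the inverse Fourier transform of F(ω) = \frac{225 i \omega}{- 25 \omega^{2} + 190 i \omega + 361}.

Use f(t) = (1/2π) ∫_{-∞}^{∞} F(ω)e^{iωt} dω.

f(t) = 9 \left(1 - \frac{19 t}{5}\right) e^{- \frac{19 t}{5}} u\left(t\right)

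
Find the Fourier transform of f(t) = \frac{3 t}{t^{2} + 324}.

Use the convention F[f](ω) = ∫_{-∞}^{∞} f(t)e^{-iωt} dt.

F(ω) = - 3 i \pi e^{- 18 \left|{\omega}\right|} \operatorname{sign}{\left(\omega \right)}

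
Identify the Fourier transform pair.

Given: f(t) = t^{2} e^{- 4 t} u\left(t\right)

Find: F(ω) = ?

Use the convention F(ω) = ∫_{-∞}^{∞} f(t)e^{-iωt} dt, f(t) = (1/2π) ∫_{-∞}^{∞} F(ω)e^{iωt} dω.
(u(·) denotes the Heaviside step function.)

F(ω) = \frac{2}{\left(i \omega + 4\right)^{3}}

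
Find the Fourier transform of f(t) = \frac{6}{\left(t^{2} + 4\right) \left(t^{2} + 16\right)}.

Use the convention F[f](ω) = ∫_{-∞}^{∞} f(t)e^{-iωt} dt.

F(ω) = \frac{\pi \left(2 e^{2 \left|{\omega}\right|} - 1\right) e^{- 4 \left|{\omega}\right|}}{8}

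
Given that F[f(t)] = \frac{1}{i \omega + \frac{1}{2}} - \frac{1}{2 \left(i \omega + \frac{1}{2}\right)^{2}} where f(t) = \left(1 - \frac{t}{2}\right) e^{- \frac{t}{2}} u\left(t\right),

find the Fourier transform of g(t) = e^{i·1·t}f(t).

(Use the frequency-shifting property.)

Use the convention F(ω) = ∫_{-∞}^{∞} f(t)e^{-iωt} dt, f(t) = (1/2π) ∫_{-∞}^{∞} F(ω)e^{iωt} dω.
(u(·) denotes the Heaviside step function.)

F[g](ω) = \frac{4 i \left(1 - \omega\right)}{4 \omega^{2} - 4 \omega \left(2 + i\right) + 3 + 4 i}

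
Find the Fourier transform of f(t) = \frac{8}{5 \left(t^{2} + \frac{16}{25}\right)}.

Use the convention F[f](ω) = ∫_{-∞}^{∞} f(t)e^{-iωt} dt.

F(ω) = 2 \pi e^{- \frac{4 \left|{\omega}\right|}{5}}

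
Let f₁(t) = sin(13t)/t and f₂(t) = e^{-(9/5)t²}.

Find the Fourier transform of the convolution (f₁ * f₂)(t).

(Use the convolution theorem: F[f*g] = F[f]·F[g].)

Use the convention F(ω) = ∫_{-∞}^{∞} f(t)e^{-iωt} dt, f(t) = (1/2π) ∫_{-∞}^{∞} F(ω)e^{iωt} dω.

F[f₁*f₂](ω) = \begin{cases} \frac{\sqrt{5} \pi^{\frac{3}{2}} e^{- \frac{5 \omega^{2}}{36}}}{3} & \text{for}\: \omega > -13 \wedge \omega < 13 \\0 & \text{otherwise} \end{cases}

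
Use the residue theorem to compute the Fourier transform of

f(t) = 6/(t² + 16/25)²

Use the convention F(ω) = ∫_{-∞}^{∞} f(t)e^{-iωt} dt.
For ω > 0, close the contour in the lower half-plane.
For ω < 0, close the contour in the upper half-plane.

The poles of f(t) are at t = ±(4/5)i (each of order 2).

Let g(z) = f(z)e^{-iωz}; for large |z| the factor e^{-iωz} decays in the lower half-plane when ω > 0 and in the upper half-plane when ω < 0.

Case ω > 0 (lower half-plane, clockwise contour ⇒ F(ω) = -2πi·ΣRes):
  Res_{z = - \frac{4 i}{5}} g(z) = \frac{75 i \left(4 \omega + 5\right) e^{- \frac{4 \omega}{5}}}{128} (pole of order 2)
  F(ω) = -2πi·ΣRes = \frac{75 \pi \left(4 \omega + 5\right) e^{- \frac{4 \omega}{5}}}{64}

Case ω < 0 (upper half-plane, counterclockwise contour ⇒ F(ω) = +2πi·ΣRes):
  Res_{z = \frac{4 i}{5}} g(z) = \frac{75 i \left(4 \omega - 5\right) e^{\frac{4 \omega}{5}}}{128} (pole of order 2)
  F(ω) = 2πi·ΣRes = \frac{75 \pi \left(5 - 4 \omega\right) e^{\frac{4 \omega}{5}}}{64}

Both cases combine into a single formula in |ω|:

F(ω) = \frac{75 \pi \left(4 \left|{\omega}\right| + 5\right) e^{- \frac{4 \left|{\omega}\right|}{5}}}{64}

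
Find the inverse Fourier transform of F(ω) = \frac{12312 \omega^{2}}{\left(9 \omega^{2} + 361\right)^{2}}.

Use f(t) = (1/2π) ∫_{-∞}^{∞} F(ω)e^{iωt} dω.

f(t) = 6 \left(1 - \frac{19 \left|{t}\right|}{3}\right) e^{- \frac{19 \left|{t}\right|}{3}}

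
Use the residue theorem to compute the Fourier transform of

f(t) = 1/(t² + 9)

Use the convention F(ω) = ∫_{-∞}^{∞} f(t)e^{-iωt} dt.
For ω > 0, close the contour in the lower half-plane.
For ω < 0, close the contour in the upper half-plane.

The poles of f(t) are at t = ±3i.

Let g(z) = f(z)e^{-iωz}; for large |z| the factor e^{-iωz} decays in the lower half-plane when ω > 0 and in the upper half-plane when ω < 0.

Case ω > 0 (lower half-plane, clockwise contour ⇒ F(ω) = -2πi·ΣRes):
  Res_{z = - 3 i} g(z) = \frac{i e^{- 3 \omega}}{6}
  F(ω) = -2πi·ΣRes = \frac{\pi e^{- 3 \omega}}{3}

Case ω < 0 (upper half-plane, counterclockwise contour ⇒ F(ω) = +2πi·ΣRes):
  Res_{z = 3 i} g(z) = - \frac{i e^{3 \omega}}{6}
  F(ω) = 2πi·ΣRes = \frac{\pi e^{3 \omega}}{3}

Both cases combine into a single formula in |ω|:

F(ω) = \frac{\pi e^{- 3 \left|{\omega}\right|}}{3}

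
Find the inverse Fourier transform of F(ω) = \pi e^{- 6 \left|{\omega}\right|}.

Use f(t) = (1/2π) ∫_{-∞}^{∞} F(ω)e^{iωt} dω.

f(t) = \frac{6}{t^{2} + 36}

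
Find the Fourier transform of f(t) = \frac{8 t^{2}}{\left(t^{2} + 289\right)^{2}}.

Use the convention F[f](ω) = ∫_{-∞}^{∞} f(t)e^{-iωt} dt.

F(ω) = \frac{4 \pi \left(1 - 17 \left|{\omega}\right|\right) e^{- 17 \left|{\omega}\right|}}{17}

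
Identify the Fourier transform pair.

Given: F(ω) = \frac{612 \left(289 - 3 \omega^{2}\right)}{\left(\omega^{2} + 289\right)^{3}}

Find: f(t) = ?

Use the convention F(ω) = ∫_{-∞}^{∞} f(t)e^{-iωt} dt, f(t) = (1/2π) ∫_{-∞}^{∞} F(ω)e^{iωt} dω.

f(t) = 9 t^{2} e^{- 17 \left|{t}\right|}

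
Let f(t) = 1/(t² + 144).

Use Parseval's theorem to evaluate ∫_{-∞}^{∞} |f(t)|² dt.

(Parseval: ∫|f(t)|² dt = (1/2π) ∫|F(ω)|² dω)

∫|f(t)|² dt = \frac{\pi}{3456}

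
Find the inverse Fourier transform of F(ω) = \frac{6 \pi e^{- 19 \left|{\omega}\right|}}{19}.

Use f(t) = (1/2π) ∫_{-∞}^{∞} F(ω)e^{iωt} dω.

f(t) = \frac{6}{t^{2} + 361}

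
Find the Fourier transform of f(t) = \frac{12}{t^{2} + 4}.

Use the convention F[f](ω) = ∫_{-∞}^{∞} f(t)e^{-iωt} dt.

F(ω) = 6 \pi e^{- 2 \left|{\omega}\right|}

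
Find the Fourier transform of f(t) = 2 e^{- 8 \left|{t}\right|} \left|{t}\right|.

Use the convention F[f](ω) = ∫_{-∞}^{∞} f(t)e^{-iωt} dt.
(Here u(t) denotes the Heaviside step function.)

F(ω) = \frac{4 \left(64 - \omega^{2}\right)}{\left(\omega^{2} + 64\right)^{2}}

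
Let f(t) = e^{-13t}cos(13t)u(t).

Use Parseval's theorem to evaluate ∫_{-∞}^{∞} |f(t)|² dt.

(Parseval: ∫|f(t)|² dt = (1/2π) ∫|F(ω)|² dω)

∫|f(t)|² dt = \frac{3}{104}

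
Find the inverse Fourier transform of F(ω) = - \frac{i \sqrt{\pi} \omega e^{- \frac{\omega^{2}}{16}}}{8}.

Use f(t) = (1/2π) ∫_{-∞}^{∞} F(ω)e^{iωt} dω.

f(t) = 2 t e^{- 4 t^{2}}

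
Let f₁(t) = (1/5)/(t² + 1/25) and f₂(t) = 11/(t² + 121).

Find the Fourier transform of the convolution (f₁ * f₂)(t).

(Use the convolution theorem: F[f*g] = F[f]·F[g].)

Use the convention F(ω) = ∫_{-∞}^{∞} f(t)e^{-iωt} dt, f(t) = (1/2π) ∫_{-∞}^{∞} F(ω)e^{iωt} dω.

F[f₁*f₂](ω) = \pi^{2} e^{- \frac{56 \left|{\omega}\right|}{5}}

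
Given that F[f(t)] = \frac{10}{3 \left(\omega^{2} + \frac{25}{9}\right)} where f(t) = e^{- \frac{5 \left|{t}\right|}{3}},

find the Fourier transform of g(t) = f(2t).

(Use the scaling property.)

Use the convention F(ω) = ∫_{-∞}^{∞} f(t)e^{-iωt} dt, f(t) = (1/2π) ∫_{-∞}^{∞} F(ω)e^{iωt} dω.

F[g](ω) = \frac{60}{9 \omega^{2} + 100}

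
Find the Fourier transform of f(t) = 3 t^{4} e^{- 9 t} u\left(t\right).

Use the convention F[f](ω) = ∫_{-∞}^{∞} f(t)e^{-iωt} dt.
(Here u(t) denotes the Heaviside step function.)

F(ω) = \frac{72}{\left(i \omega + 9\right)^{5}}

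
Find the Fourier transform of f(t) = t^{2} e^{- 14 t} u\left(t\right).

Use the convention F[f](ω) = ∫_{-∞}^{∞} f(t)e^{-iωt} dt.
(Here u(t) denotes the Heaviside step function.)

F(ω) = \frac{2}{\left(i \omega + 14\right)^{3}}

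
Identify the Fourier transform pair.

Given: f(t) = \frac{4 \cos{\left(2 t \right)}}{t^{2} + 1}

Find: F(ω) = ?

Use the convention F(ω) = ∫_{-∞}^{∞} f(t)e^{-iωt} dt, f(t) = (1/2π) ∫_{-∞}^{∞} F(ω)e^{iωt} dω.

F(ω) = 2 \pi e^{- \left|{\omega + 2}\right|} + 2 \pi e^{- \left|{\omega - 2}\right|}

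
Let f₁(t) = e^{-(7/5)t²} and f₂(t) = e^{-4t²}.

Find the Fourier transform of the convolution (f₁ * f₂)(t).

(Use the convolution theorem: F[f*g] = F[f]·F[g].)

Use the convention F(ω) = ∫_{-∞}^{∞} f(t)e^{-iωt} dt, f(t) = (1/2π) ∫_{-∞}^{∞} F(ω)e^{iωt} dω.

F[f₁*f₂](ω) = \frac{\sqrt{35} \pi e^{- \frac{27 \omega^{2}}{112}}}{14}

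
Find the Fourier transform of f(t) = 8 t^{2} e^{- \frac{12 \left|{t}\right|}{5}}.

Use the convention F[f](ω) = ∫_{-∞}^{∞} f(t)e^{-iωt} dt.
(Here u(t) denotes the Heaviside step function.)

F(ω) = \frac{144000 \left(48 - 25 \omega^{2}\right)}{\left(25 \omega^{2} + 144\right)^{3}}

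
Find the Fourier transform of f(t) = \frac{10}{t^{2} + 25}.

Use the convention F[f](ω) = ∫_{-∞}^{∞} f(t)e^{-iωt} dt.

F(ω) = 2 \pi e^{- 5 \left|{\omega}\right|}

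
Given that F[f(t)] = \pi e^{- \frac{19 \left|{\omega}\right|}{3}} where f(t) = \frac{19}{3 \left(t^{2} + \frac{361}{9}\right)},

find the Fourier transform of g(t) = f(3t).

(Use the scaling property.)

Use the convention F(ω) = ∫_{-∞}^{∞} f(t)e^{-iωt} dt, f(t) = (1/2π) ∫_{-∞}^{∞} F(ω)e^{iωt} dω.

F[g](ω) = \frac{\pi e^{- \frac{19 \left|{\omega}\right|}{9}}}{3}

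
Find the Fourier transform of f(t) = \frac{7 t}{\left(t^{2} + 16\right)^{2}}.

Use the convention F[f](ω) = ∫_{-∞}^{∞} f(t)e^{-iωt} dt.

F(ω) = - \frac{7 i \pi \omega e^{- 4 \left|{\omega}\right|}}{8}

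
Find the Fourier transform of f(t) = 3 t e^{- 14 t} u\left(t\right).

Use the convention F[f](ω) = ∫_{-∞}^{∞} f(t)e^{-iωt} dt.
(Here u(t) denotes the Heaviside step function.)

F(ω) = \frac{3}{\left(i \omega + 14\right)^{2}}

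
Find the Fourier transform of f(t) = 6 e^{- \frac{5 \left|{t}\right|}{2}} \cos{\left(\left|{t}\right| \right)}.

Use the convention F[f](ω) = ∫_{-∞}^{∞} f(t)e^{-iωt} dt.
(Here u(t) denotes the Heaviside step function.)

F(ω) = \frac{120 \left(4 \omega^{2} + 29\right)}{16 \omega^{4} + 168 \omega^{2} + 841}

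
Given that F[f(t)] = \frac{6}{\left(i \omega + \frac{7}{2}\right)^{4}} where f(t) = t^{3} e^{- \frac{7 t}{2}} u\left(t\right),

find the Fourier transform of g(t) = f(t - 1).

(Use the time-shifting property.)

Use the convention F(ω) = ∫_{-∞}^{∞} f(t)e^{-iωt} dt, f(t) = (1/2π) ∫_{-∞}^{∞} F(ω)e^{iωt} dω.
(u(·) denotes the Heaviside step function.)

F[g](ω) = \frac{96 e^{- i \omega}}{\left(2 i \omega + 7\right)^{4}}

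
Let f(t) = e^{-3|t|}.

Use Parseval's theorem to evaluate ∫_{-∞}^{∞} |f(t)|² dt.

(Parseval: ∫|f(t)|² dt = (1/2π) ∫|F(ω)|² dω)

∫|f(t)|² dt = \frac{1}{3}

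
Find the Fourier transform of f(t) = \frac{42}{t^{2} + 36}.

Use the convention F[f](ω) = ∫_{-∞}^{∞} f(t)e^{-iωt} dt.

F(ω) = 7 \pi e^{- 6 \left|{\omega}\right|}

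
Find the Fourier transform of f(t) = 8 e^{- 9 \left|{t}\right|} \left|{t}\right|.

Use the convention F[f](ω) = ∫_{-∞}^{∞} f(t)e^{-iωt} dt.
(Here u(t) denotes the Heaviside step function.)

F(ω) = \frac{16 \left(81 - \omega^{2}\right)}{\left(\omega^{2} + 81\right)^{2}}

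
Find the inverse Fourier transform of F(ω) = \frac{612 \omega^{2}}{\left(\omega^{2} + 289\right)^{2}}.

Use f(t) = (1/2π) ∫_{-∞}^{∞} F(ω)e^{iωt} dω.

f(t) = 9 \left(1 - 17 \left|{t}\right|\right) e^{- 17 \left|{t}\right|}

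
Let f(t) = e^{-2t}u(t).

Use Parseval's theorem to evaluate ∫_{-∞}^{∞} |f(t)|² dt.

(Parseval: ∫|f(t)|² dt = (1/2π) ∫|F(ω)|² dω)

∫|f(t)|² dt = \frac{1}{4}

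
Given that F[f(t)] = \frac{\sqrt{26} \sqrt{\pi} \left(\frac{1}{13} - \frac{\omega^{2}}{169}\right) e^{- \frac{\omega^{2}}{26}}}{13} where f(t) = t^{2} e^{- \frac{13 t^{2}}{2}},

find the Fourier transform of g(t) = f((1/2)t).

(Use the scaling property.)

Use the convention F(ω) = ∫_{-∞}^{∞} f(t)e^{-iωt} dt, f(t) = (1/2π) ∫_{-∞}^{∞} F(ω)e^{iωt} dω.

F[g](ω) = \frac{2 \sqrt{26} \sqrt{\pi} \left(13 - 4 \omega^{2}\right) e^{- \frac{2 \omega^{2}}{13}}}{2197}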